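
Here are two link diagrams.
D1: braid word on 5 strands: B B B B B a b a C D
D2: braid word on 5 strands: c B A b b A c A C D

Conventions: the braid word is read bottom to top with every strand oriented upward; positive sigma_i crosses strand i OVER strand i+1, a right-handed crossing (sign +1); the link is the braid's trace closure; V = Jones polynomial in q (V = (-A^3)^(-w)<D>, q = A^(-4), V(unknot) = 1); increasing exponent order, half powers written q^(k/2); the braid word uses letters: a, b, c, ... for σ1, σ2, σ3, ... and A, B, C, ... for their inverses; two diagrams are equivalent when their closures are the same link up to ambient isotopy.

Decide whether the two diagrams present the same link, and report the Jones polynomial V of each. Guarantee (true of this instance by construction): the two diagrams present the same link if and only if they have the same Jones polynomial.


equivalent: no
D1 (bracket A^-8 + 1 - A^4; 10 crossings at w = -4): V = -q^-4 + q^-3 + q^-1
V(D2) = 1  (w -2, c 10, <D> = A^-6)
key observation: 2 values of V(q) split the 2 diagrams


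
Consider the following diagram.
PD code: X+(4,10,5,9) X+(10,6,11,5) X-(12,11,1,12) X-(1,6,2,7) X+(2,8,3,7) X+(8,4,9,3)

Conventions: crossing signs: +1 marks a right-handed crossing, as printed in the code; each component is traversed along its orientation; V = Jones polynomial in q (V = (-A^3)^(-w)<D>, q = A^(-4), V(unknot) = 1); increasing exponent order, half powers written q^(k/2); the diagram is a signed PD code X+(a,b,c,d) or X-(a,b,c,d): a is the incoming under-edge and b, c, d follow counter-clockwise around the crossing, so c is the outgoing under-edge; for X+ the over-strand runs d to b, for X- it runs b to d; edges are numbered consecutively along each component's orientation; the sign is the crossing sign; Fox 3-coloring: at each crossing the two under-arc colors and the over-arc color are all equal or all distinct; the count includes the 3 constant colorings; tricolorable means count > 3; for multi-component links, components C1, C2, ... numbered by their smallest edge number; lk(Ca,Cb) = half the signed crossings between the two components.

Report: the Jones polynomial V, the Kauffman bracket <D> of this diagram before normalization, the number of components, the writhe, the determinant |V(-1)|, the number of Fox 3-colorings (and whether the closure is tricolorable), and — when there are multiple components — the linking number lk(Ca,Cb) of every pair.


V = q + q^3 - q^4
<D> = -A^-10 + A^-6 + A^2 (w = +2)
1 component over 6 crossings, w = +2
9 Fox colorings among 3^6, |V(-1)| = 3: tricolorable
why: |V(-1)| = 3: so tricolorable, since 3 divides 3


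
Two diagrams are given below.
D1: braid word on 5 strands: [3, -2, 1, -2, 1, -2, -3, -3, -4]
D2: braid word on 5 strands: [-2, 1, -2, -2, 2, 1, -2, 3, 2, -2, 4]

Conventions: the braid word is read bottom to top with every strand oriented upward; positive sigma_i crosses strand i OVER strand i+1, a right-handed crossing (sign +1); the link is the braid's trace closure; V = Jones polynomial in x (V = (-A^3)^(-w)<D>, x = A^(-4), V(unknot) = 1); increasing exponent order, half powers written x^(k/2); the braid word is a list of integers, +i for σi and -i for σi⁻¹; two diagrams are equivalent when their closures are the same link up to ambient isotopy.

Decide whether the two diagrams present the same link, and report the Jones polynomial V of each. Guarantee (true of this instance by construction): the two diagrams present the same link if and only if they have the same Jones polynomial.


same link: yes
V(D1) = x^(-7/2) - 2x^(-5/2) + x^(-3/2) - 2x^(-1/2) + x^(1/2) - x^(3/2)  [9 crossings, <D> = A^-15 - A^-11 + 2A^-7 - A^-3 + 2A - A^5, w = -3]
V(D2) = x^(-7/2) - 2x^(-5/2) + x^(-3/2) - 2x^(-1/2) + x^(1/2) - x^(3/2)  (w +1, c 11, <D> = A^-3 - A + 2A^5 - A^9 + 2A^13 - A^17)
note: one V(x) for all 2 diagrams — one class (guaranteed)


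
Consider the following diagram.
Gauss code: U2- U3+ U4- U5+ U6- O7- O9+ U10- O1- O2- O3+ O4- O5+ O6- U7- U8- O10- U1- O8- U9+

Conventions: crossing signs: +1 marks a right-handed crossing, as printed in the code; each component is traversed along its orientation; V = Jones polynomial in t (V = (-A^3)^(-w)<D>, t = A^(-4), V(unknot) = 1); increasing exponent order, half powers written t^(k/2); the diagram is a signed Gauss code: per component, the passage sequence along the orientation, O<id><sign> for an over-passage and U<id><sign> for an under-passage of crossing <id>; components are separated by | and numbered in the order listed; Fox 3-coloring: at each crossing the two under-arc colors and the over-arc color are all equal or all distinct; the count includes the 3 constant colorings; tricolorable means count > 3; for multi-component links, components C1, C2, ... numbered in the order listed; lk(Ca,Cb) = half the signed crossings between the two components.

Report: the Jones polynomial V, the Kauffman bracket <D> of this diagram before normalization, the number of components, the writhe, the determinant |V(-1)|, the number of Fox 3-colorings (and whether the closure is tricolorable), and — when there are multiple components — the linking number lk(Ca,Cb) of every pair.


V(t) = -t^-6 + t^-5 - t^-4 + 2t^-3 - t^-2 + t^-1
bracket: A^-8 - A^-4 + 2 - A^4 + A^8 - A^12, w = -4
1 component, writhe -4, over 10 crossings
det 7, colorings 3 of 3^10 — not tricolorable
observation: w = -4 shifts under R1 moves; the (-A^3)^(4) factor cancels that in V


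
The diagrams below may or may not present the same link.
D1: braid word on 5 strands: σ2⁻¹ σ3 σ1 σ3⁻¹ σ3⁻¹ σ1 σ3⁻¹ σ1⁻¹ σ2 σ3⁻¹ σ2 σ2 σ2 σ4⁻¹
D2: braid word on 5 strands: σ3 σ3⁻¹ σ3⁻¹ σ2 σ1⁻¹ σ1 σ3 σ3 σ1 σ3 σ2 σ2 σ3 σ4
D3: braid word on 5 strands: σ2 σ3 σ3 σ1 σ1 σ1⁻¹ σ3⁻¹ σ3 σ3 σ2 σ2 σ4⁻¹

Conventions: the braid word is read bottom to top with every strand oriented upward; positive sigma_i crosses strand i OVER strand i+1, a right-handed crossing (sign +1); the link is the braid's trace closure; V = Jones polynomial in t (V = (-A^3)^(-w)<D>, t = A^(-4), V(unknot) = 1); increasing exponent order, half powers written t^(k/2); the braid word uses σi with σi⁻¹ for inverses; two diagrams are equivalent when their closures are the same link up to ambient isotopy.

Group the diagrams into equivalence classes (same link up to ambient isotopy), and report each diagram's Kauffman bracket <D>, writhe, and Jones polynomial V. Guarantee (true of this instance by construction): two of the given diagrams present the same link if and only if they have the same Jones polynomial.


grouping into links: {D1} | {D2, D3}
V(D1) = -t^-3 + 2t^-2 - 2t^-1 + 3 - 2t + 2t^2 - t^3  (w 0, c 14, <D> = -A^-12 + 2A^-8 - 2A^-4 + 3 - 2A^4 + 2A^8 - A^12)
D2 (bracket A^-8 - 2A^-4 + 1 - 2A^4 + 2A^8 + A^16; 14 crossings at w = +8): V = t^2 + 2t^4 - 2t^5 + t^6 - 2t^7 + t^8
D3 (bracket A^-14 - 2A^-10 + A^-6 - 2A^-2 + 2A^2 + A^10; 12 crossings at w = +6): V = t^2 + 2t^4 - 2t^5 + t^6 - 2t^7 + t^8
why: comparing 3 Jones polynomials yields 2 groups


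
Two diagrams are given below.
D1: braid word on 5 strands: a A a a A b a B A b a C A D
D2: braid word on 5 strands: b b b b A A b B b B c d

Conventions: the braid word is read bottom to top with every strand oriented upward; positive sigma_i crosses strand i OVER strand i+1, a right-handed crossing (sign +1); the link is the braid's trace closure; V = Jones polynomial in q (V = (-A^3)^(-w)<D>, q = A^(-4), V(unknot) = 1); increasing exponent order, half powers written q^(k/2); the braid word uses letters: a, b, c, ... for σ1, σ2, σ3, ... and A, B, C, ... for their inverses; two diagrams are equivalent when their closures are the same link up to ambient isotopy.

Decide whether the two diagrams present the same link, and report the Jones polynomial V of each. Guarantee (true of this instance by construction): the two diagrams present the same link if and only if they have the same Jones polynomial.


same link: no
V(D1) = 1 + q + q^2 + q^3  [14 crossings, <D> = A^-12 + A^-8 + A^-4 + 1, w = 0]
V(D2) = q^-1 + 2q - q^2 + 2q^3 - q^4 + q^5  [12 crossings, <D> = A^-8 - A^-4 + 2 - A^4 + 2A^8 + A^16, w = +4]
insight: 2 values of V(q) split the 2 diagrams


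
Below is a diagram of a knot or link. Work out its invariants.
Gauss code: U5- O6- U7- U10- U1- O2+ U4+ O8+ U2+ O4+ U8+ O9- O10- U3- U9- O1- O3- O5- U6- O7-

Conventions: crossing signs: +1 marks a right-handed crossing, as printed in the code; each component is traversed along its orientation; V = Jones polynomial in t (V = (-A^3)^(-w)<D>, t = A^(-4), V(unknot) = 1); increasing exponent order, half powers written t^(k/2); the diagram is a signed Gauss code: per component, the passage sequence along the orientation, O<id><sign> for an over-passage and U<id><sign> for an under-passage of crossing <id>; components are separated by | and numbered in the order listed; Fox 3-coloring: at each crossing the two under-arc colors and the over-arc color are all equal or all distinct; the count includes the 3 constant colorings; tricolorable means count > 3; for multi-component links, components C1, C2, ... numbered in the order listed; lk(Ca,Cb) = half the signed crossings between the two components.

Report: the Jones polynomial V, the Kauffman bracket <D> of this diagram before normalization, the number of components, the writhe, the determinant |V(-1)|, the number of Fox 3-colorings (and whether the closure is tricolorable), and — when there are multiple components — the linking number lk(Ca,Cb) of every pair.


V(t) = t^-7 - 2t^-6 + 2t^-5 - 5t^-4 + 5t^-3 - 3t^-2 + 5t^-1 - 2 + t - t^2
bracket: -A^-20 + A^-16 - 2A^-12 + 5A^-8 - 3A^-4 + 5 - 5A^4 + 2A^8 - 2A^12 + A^16, w = -4
1 component, writhe -4, over 10 crossings
det 27, colorings 81 of 3^10 — tricolorable
observation: det 27 = |V(-1)|; divisible by 3, so tricolorable


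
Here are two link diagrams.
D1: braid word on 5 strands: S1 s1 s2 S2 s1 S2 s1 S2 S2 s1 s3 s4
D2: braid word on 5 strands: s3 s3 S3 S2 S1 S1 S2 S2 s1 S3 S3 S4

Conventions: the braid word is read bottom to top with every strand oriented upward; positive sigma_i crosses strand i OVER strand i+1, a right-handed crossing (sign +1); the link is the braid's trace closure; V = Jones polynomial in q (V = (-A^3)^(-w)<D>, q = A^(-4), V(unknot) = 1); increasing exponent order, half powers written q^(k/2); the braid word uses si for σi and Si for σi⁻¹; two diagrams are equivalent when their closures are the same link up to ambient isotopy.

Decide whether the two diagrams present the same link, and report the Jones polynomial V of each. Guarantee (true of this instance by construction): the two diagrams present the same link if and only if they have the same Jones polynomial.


equivalent: no
D1 (bracket -A^-6 + 2A^-2 - 2A^2 + 3A^6 - 2A^10 + 2A^14 - A^18; 12 crossings at w = +2): V = -q^-3 + 2q^-2 - 2q^-1 + 3 - 2q + 2q^2 - q^3
V(D2) = -q^-6 + q^-5 - q^-4 + 2q^-3 - q^-2 + q^-1  (w -6, c 12, <D> = A^-14 - A^-10 + 2A^-6 - A^-2 + A^2 - A^6)
key observation: V(q) takes 2 values over 2 diagrams, fixing the grouping


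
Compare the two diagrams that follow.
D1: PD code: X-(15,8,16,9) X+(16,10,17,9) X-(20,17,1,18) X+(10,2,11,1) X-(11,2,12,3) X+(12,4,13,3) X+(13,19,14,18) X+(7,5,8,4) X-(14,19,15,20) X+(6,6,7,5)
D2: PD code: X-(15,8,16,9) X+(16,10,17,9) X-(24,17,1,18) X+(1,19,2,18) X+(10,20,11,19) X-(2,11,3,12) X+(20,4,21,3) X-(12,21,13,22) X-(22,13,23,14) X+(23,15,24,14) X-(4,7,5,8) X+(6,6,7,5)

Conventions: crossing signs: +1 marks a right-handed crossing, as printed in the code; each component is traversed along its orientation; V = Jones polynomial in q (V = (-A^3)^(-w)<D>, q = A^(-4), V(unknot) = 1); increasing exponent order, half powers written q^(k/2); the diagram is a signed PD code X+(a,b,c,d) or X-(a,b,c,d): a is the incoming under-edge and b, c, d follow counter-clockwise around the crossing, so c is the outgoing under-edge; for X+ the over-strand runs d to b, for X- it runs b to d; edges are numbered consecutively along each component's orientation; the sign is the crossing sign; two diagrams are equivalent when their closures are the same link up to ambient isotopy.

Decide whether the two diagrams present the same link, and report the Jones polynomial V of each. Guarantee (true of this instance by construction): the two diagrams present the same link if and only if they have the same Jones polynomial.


equivalent: no
D1 (bracket A^6; 10 crossings at w = +2): V = 1
V(D2) = q^-2 - q^-1 + 1 - q + q^2  (w 0, c 12, <D> = A^-8 - A^-4 + 1 - A^4 + A^8)
key observation: 2 classes among 2 diagrams; unequal V(q) rules out equality


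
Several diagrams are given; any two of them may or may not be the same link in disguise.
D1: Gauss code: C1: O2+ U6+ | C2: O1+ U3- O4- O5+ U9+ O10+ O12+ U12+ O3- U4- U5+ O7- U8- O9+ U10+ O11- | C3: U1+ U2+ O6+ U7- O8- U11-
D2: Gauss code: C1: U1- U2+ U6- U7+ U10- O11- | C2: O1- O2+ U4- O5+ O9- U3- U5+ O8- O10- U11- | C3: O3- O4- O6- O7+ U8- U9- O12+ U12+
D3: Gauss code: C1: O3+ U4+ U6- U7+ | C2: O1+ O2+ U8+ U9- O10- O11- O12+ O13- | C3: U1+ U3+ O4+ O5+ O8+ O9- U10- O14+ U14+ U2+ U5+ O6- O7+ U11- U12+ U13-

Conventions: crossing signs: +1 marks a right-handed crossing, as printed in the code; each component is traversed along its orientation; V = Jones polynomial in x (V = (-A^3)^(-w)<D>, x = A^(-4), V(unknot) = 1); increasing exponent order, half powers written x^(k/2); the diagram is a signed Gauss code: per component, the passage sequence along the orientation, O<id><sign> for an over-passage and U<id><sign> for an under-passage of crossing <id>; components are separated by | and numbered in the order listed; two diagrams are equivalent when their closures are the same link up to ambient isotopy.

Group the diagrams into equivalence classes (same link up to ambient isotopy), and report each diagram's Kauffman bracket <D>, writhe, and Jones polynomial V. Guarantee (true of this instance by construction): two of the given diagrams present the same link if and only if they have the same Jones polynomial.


grouping into links: {D1} | {D2} | {D3}
V(D1) = x^-2 + 2 + x^2  (w +2, c 12, <D> = A^-2 + 2A^6 + A^14)
V(D2) = x^-7 + 2x^-5 - x^-4 + 2x^-3 - x^-2 + x^-1  (w -4, c 12, <D> = A^-8 - A^-4 + 2 - A^4 + 2A^8 + A^16)
V(D3) = 1 + x + x^2 + x^3  [14 crossings, <D> = 1 + A^4 + A^8 + A^12, w = +4]
why: V(x) takes 3 values over 3 diagrams, fixing the grouping


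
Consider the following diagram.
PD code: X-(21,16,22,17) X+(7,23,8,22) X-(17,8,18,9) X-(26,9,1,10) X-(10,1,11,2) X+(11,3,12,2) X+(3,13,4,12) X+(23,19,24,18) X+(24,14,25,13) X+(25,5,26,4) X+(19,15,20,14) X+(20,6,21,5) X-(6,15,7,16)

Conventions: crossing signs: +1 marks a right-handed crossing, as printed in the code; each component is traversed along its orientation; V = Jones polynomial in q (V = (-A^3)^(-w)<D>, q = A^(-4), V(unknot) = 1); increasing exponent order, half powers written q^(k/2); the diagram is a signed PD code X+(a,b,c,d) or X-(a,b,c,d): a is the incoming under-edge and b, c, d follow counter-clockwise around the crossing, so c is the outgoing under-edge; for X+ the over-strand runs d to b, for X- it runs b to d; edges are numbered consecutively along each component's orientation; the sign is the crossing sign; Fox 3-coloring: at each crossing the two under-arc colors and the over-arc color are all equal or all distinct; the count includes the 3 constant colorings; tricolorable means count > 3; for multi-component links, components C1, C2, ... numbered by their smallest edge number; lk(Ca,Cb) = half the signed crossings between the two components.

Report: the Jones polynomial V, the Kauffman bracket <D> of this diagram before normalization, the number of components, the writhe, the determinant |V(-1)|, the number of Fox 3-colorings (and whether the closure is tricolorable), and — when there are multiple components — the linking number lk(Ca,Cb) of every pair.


V(q) = q + q^3 - q^4
bracket: A^-7 - A^-3 - A^5, w = +3
1 component, writhe +3, over 13 crossings
det 3, colorings 9 of 3^13 — tricolorable
observation: w = +3 shifts under R1 moves; the (-A^3)^(-3) factor cancels that in V


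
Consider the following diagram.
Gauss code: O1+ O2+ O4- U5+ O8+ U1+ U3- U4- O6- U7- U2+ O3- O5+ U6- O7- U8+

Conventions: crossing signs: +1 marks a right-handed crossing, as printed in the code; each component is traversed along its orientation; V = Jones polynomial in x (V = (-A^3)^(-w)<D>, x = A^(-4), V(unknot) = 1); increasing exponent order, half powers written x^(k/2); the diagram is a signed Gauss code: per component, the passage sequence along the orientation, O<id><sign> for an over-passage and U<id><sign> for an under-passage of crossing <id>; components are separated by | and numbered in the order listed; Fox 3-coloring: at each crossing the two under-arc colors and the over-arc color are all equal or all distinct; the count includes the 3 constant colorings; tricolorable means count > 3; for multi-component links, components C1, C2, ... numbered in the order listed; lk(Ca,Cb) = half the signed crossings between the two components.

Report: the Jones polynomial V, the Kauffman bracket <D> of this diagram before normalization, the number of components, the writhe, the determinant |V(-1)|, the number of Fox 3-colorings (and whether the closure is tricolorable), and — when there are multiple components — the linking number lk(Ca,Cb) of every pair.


Jones polynomial: V(x) = -x^-3 + 2x^-2 - 2x^-1 + 3 - 2x + 2x^2 - x^3
<D> = -A^-12 + 2A^-8 - 2A^-4 + 3 - 2A^4 + 2A^8 - A^12; writhe 0
components 1, writhe 0 (8 crossings)
3-colorings: 3 of 3^8, det 13 — not tricolorable
note: w = 0 (over 8 crossings) is diagram-only; (-A^3)^(0) removes it from V


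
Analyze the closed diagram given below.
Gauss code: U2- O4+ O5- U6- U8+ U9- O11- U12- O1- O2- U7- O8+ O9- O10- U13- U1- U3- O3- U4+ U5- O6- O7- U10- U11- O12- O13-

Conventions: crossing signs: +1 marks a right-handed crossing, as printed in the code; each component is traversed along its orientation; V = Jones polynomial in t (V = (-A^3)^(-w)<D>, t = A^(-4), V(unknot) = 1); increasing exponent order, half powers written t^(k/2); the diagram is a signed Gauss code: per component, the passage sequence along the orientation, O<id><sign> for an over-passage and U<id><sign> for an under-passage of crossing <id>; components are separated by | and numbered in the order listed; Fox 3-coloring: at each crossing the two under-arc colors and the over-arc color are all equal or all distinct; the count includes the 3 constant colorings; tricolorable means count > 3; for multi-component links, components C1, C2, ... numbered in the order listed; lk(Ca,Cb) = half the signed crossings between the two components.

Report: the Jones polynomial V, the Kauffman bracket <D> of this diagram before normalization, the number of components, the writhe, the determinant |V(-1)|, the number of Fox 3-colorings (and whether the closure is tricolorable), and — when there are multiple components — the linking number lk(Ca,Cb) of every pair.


V = -t^-8 + t^-5 + t^-3
<D> = -A^-15 - A^-7 + A^5 (w = -9)
1 component over 13 crossings, w = -9
9 Fox colorings among 3^13, |V(-1)| = 3: tricolorable
why: |V(-1)| = 3: so tricolorable, since 3 divides 3


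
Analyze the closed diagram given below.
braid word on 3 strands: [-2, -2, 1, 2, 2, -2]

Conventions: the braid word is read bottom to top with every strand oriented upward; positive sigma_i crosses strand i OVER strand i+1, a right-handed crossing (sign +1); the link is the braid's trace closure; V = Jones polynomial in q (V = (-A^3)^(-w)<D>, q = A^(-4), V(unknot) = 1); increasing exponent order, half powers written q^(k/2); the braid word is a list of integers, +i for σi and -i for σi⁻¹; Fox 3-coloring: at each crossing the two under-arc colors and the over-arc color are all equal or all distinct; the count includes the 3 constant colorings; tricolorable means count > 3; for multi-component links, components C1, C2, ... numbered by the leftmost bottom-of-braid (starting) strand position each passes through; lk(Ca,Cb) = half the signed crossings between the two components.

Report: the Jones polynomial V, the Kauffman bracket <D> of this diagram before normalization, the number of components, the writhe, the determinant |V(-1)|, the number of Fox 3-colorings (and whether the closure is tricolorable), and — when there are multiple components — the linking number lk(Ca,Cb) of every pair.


V(q) = 1
bracket: 1, w = 0
1 component, writhe 0, over 6 crossings
det 1, colorings 3 of 3^6 — not tricolorable
observation: w = 0 shifts under R1 moves; the (-A^3)^(0) factor cancels that in V


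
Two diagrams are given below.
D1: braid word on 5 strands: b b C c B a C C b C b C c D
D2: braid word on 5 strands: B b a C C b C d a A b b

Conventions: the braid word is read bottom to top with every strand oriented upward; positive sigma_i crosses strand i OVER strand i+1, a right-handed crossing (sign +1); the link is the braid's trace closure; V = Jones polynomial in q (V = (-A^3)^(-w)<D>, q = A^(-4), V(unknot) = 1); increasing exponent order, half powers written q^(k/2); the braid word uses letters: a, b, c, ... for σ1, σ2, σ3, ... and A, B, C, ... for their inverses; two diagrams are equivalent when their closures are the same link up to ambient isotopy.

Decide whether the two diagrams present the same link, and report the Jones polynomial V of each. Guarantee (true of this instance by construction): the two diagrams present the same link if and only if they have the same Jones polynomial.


equivalent: yes
V(D1) = -q^-3 + 2q^-2 - 2q^-1 + 3 - 2q + 2q^2 - q^3  (w 0, c 14, <D> = -A^-12 + 2A^-8 - 2A^-4 + 3 - 2A^4 + 2A^8 - A^12)
D2 (bracket -A^-6 + 2A^-2 - 2A^2 + 3A^6 - 2A^10 + 2A^14 - A^18; 12 crossings at w = +2): V = -q^-3 + 2q^-2 - 2q^-1 + 3 - 2q + 2q^2 - q^3
why: from 14 to 12 crossings by R-moves: one link, two diagrams


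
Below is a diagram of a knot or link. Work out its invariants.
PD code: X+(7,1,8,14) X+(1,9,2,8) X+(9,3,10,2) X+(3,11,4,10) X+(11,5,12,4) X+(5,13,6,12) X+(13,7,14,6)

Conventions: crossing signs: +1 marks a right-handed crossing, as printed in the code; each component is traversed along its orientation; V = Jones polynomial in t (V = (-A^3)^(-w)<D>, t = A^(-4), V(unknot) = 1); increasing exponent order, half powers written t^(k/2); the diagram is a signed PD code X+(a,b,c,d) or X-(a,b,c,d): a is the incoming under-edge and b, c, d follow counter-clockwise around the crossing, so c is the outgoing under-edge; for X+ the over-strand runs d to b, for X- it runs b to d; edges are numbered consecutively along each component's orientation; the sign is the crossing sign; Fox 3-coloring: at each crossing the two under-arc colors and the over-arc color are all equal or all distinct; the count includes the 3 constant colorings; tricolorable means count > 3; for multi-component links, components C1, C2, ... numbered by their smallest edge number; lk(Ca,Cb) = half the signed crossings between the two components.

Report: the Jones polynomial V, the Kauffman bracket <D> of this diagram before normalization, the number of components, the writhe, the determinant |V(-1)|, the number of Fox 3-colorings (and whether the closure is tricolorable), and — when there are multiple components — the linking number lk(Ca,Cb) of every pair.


V(t) = t^3 + t^5 - t^6 + t^7 - t^8 + t^9 - t^10
bracket: A^-19 - A^-15 + A^-11 - A^-7 + A^-3 - A - A^9, w = +7
1 component, writhe +7, over 7 crossings
det 7, colorings 3 of 3^7 — not tricolorable
observation: V spans 7 powers of t: at least 7 crossings in any diagram


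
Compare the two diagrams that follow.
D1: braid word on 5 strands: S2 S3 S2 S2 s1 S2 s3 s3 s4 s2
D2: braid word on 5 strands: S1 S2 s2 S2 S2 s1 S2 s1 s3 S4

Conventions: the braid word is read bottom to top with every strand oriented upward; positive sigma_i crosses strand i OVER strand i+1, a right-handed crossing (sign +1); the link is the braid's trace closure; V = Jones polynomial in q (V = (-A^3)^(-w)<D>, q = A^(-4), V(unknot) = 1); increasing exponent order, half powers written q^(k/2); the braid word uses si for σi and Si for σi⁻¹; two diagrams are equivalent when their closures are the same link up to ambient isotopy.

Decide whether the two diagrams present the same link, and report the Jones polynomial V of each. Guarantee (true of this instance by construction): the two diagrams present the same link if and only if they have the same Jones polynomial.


equivalent: yes
D1 (bracket A^4 + A^12 - A^16; 10 crossings at w = 0): V = -q^-4 + q^-3 + q^-1
V(D2) = -q^-4 + q^-3 + q^-1  (w -2, c 10, <D> = A^-2 + A^6 - A^10)
key observation: all 2 diagrams share one V(q), hence one class


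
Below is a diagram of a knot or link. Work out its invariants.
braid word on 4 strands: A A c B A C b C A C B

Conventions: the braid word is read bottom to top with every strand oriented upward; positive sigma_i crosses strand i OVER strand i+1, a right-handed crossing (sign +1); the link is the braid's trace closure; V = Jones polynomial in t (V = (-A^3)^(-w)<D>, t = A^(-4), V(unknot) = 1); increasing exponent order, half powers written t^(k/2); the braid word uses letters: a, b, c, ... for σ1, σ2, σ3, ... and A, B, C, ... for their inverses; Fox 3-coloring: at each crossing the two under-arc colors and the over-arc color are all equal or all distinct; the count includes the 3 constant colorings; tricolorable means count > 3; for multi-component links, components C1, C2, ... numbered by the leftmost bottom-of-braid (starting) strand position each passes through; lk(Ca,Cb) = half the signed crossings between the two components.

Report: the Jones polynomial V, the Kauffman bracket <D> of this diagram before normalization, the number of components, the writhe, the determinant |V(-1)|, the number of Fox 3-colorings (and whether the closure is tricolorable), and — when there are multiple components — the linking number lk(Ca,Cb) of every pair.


Jones polynomial: V(t) = -2t^-9 + 4t^-8 - 5t^-7 + 6t^-6 - 6t^-5 + 5t^-4 - 3t^-3 + 2t^-2
<D> = -2A^-13 + 3A^-9 - 5A^-5 + 6A^-1 - 6A^3 + 5A^7 - 4A^11 + 2A^15; writhe -7
components 1, writhe -7 (11 crossings)
3-colorings: 9 of 3^11, det 33 — tricolorable
note: |V(-1)| = 33: so tricolorable, since 3 divides 33


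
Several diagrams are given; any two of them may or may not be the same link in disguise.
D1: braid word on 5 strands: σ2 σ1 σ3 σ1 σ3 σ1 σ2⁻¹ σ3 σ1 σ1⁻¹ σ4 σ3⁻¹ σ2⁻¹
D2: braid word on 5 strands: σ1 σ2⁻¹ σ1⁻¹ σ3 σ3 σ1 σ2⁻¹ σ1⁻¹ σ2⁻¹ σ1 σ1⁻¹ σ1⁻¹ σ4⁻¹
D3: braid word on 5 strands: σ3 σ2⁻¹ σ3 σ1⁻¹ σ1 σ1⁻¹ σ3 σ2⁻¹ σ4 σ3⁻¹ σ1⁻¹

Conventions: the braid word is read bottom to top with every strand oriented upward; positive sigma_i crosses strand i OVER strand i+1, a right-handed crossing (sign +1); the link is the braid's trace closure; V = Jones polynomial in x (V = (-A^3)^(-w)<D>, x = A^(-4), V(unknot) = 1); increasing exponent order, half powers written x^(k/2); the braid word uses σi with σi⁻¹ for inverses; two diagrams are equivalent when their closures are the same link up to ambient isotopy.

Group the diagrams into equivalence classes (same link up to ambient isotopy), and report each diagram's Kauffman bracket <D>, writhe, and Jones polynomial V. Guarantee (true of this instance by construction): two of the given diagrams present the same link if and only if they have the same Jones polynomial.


grouping into links: {D1} | {D2, D3}
V(D1) = -x^(3/2) - 2x^(7/2) + x^(9/2) - x^(11/2) + x^(13/2)  (w +5, c 13, <D> = -A^-11 + A^-7 - A^-3 + 2A + A^9)
D2 (bracket A^-15 + 2A^-7 - A^-3 + A - A^5; 13 crossings at w = -3): V = x^(-7/2) - x^(-5/2) + x^(-3/2) - 2x^(-1/2) - x^(3/2)
D3 (bracket A^-9 + 2A^-1 - A^3 + A^7 - A^11; 11 crossings at w = -1): V = x^(-7/2) - x^(-5/2) + x^(-3/2) - 2x^(-1/2) - x^(3/2)
why: comparing 3 Jones polynomials yields 2 groups


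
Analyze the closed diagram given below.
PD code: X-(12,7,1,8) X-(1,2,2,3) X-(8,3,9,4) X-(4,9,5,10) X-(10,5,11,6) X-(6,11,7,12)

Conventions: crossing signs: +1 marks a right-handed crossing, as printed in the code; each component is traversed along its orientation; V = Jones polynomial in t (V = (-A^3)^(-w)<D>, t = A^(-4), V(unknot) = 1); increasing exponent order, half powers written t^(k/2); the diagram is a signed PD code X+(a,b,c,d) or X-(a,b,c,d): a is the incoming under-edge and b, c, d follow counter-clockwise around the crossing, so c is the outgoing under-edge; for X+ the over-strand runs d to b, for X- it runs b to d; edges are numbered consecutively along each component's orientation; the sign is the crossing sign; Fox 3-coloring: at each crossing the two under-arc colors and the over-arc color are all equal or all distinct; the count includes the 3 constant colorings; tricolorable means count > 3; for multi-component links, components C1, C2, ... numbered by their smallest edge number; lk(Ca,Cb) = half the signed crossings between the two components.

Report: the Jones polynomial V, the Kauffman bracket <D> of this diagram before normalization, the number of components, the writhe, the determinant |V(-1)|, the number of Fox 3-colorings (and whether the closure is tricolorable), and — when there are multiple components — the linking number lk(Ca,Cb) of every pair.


Jones polynomial: V(t) = -t^-7 + t^-6 - t^-5 + t^-4 + t^-2
<D> = A^-10 + A^-2 - A^2 + A^6 - A^10; writhe -6
components 1, writhe -6 (6 crossings)
3-colorings: 3 of 3^6, det 5 — not tricolorable
note: |V(-1)| = 5: so not tricolorable, since 3 does not divide 5


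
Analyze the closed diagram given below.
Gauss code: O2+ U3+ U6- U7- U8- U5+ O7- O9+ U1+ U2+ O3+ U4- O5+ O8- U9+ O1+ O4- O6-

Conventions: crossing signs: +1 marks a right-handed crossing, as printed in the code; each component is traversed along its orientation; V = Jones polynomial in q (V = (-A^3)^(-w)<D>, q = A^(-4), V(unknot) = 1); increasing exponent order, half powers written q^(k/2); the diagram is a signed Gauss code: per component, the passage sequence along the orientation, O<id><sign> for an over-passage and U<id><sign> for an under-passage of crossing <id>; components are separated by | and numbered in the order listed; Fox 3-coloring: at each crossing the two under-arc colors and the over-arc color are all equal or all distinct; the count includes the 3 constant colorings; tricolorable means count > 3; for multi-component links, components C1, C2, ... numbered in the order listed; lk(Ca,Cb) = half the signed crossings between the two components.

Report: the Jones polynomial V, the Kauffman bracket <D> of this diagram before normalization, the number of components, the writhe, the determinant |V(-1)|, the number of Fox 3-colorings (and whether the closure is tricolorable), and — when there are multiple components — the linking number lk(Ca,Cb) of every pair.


V(q) = q + q^3 - q^4
bracket: A^-13 - A^-9 - A^-1, w = +1
1 component, writhe +1, over 9 crossings
det 3, colorings 9 of 3^9 — tricolorable
observation: w = +1 (over 9 crossings) is diagram-only; (-A^3)^(-1) removes it from V


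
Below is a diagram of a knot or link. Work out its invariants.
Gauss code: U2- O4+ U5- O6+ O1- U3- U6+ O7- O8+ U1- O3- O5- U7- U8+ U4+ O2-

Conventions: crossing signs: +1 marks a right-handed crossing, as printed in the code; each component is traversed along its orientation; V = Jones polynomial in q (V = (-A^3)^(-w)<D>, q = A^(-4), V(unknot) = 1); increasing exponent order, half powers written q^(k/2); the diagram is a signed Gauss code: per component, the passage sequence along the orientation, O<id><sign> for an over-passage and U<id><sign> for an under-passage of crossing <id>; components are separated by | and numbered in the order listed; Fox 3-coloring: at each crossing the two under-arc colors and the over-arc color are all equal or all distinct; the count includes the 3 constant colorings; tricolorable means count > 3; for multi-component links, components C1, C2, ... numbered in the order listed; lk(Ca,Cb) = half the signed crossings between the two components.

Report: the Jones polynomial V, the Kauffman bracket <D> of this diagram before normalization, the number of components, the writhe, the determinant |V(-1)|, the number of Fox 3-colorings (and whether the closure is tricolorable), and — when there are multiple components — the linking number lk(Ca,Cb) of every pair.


V = 1
<D> = A^-6 (w = -2)
1 component over 8 crossings, w = -2
3 Fox colorings among 3^8, |V(-1)| = 1: not tricolorable
why: det 1 = |V(-1)|; not divisible by 3, so not tricolorable


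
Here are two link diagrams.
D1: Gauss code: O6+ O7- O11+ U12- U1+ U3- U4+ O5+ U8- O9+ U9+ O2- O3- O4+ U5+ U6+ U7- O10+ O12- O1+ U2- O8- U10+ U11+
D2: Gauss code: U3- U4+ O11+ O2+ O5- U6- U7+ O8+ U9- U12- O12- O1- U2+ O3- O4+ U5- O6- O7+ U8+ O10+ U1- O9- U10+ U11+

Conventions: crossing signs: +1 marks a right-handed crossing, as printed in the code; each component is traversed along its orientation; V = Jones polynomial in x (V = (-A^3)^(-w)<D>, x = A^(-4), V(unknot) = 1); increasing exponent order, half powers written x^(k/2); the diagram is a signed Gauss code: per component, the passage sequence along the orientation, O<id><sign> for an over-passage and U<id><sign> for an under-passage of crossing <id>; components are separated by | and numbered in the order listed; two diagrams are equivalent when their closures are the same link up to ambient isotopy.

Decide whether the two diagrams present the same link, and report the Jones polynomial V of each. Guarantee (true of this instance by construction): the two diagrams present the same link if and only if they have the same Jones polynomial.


equivalent: yes
D1 (bracket A^-2 - A^2 + A^6 - A^10 + A^14; 12 crossings at w = +2): V = x^-2 - x^-1 + 1 - x + x^2
V(D2) = x^-2 - x^-1 + 1 - x + x^2  [12 crossings, <D> = A^-8 - A^-4 + 1 - A^4 + A^8, w = 0]
observation: one V(x) for all 2 diagrams — one class (guaranteed)


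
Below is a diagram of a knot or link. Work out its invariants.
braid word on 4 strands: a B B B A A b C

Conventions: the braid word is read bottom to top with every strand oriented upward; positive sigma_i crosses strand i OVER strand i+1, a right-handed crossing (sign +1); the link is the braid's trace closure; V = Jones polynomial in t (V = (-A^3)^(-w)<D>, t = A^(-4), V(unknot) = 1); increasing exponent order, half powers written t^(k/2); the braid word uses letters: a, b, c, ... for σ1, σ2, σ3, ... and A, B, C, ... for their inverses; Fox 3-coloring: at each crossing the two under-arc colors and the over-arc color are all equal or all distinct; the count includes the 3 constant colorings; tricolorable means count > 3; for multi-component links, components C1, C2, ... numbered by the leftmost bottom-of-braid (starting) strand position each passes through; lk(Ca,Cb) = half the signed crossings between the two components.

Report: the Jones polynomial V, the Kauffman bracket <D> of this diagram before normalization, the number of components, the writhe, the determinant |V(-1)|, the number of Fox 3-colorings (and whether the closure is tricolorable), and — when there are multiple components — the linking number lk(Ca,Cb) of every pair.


V = -t^(-11/2) + t^(-9/2) - t^(-7/2) - t^(-3/2)
<D> = -A^-6 - A^2 + A^6 - A^10 (w = -4)
2 components over 8 crossings, w = -4
lk(C1,C2): -2
3 Fox colorings among 3^8, |V(-1)| = 4: not tricolorable
why: the span of V is 4, within the link bound 8 + 2 - 1


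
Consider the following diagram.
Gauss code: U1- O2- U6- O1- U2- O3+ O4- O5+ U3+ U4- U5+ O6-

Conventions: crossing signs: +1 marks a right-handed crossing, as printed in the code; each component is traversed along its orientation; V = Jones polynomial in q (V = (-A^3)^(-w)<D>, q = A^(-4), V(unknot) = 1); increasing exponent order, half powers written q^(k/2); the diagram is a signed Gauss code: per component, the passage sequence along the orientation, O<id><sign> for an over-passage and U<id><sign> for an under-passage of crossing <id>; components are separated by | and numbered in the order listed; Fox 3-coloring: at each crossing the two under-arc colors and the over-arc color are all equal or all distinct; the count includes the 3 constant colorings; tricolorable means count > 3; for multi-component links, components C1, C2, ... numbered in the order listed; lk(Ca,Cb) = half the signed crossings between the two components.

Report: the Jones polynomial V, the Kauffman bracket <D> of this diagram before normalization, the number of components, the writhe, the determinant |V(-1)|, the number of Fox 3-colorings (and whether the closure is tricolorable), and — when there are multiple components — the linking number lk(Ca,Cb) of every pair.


V = -q^-4 + q^-3 + q^-1
<D> = A^-2 + A^6 - A^10 (w = -2)
1 component over 6 crossings, w = -2
9 Fox colorings among 3^6, |V(-1)| = 3: tricolorable
why: V spans 3 powers of q: at least 3 crossings in any diagram


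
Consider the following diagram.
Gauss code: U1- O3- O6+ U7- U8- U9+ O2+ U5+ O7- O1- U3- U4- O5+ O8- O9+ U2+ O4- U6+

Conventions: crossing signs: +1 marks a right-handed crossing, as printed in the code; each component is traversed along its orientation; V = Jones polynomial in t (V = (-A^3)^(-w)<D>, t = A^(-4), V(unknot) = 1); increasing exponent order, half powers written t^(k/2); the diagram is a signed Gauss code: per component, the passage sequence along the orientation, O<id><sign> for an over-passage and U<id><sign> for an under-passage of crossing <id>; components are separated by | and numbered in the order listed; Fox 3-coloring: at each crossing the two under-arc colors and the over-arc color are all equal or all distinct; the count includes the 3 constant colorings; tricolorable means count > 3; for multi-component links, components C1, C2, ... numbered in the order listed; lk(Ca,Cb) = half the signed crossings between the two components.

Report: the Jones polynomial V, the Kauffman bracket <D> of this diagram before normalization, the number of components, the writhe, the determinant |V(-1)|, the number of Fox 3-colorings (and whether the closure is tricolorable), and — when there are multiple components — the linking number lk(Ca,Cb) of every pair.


Jones polynomial: V(t) = t^-4 - t^-3 + t^-2 - 2t^-1 + 2 - t + t^2
<D> = -A^-11 + A^-7 - 2A^-3 + 2A - A^5 + A^9 - A^13; writhe -1
components 1, writhe -1 (9 crossings)
3-colorings: 9 of 3^9, det 9 — tricolorable
note: det 9 = |V(-1)|; divisible by 3, so tricolorable


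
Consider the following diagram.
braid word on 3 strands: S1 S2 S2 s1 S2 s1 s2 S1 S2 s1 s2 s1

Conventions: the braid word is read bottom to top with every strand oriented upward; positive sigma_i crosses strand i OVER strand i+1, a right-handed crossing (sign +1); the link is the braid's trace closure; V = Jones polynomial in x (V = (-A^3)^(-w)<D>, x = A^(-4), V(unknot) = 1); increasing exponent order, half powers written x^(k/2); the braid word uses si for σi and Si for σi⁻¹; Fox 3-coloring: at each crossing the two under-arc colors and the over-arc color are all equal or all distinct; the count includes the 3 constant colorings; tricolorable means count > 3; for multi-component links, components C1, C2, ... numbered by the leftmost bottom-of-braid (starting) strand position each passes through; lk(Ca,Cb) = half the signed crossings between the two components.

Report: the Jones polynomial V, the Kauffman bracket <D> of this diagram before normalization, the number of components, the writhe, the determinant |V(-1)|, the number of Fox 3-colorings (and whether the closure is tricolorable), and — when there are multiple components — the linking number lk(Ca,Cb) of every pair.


Jones polynomial: V(x) = -x^-3 + 2x^-2 - 2x^-1 + 3 - 2x + 2x^2 - x^3
<D> = -A^-12 + 2A^-8 - 2A^-4 + 3 - 2A^4 + 2A^8 - A^12; writhe 0
components 1, writhe 0 (12 crossings)
3-colorings: 3 of 3^12, det 13 — not tricolorable
note: palindromic: swapping x for 1/x fixes V


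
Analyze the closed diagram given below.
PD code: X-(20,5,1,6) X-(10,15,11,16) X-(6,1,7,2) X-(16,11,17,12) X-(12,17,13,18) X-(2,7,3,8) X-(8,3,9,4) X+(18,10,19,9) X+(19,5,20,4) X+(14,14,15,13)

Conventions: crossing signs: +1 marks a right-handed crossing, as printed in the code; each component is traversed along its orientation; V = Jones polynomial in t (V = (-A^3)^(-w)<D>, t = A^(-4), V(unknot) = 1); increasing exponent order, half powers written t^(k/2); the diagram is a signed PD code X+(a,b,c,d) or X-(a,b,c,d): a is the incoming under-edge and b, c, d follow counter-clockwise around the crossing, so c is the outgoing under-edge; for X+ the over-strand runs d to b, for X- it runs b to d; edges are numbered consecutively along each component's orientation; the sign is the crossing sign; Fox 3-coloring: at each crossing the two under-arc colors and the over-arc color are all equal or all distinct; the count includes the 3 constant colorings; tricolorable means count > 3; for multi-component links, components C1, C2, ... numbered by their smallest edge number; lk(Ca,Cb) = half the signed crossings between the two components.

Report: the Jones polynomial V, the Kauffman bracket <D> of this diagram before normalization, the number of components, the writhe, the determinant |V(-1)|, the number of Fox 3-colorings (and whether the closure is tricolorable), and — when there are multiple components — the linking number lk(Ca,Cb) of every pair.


V(t) = t^-8 - 2t^-7 + t^-6 - 2t^-5 + 2t^-4 + t^-2
bracket: A^-4 + 2A^4 - 2A^8 + A^12 - 2A^16 + A^20, w = -4
1 component, writhe -4, over 10 crossings
det 9, colorings 27 of 3^10 — tricolorable
observation: w = -4 (over 10 crossings) is diagram-only; (-A^3)^(4) removes it from V
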